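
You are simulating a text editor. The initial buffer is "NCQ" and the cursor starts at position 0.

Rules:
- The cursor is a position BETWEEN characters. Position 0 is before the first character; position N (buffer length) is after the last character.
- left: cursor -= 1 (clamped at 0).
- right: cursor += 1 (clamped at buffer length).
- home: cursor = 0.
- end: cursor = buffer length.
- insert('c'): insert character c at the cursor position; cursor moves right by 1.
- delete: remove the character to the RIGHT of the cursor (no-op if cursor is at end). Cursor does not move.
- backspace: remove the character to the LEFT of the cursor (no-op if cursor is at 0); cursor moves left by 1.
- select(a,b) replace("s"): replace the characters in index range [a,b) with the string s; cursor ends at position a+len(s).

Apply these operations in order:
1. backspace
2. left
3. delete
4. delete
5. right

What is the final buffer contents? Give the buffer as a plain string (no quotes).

Answer: Q

Derivation:
After op 1 (backspace): buf='NCQ' cursor=0
After op 2 (left): buf='NCQ' cursor=0
After op 3 (delete): buf='CQ' cursor=0
After op 4 (delete): buf='Q' cursor=0
After op 5 (right): buf='Q' cursor=1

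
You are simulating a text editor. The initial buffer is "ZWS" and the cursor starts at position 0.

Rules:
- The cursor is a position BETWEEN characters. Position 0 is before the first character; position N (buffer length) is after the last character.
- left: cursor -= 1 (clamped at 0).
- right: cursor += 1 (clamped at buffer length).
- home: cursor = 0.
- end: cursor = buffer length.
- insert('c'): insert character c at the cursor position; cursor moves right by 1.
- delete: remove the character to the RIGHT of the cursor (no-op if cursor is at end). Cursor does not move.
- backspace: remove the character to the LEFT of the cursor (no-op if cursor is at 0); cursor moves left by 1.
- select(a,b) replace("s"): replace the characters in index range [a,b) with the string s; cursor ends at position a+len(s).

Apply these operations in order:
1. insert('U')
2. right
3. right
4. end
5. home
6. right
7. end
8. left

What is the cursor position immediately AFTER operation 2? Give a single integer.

After op 1 (insert('U')): buf='UZWS' cursor=1
After op 2 (right): buf='UZWS' cursor=2

Answer: 2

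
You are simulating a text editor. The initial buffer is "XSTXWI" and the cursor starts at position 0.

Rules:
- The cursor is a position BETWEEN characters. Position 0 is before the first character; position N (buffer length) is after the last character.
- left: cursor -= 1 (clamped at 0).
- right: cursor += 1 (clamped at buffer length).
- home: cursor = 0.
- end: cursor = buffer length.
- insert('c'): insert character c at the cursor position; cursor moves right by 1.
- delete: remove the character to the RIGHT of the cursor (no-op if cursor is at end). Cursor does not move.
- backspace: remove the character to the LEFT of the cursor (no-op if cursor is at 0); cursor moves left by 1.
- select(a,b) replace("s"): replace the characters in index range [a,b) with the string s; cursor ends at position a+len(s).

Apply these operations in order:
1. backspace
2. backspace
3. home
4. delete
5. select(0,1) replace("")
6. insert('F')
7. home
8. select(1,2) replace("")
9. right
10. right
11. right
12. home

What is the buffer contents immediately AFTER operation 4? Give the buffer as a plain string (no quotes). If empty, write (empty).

After op 1 (backspace): buf='XSTXWI' cursor=0
After op 2 (backspace): buf='XSTXWI' cursor=0
After op 3 (home): buf='XSTXWI' cursor=0
After op 4 (delete): buf='STXWI' cursor=0

Answer: STXWI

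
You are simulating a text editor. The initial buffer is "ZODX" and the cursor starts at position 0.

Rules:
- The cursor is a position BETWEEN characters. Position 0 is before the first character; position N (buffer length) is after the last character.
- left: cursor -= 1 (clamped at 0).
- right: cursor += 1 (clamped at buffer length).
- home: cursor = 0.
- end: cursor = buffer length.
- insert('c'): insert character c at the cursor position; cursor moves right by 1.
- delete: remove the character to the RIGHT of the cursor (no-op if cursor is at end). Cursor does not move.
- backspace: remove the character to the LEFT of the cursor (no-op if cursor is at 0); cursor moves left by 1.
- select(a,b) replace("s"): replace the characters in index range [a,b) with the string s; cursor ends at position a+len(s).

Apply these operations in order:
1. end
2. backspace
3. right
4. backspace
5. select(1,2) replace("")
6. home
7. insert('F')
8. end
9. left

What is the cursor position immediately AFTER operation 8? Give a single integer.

After op 1 (end): buf='ZODX' cursor=4
After op 2 (backspace): buf='ZOD' cursor=3
After op 3 (right): buf='ZOD' cursor=3
After op 4 (backspace): buf='ZO' cursor=2
After op 5 (select(1,2) replace("")): buf='Z' cursor=1
After op 6 (home): buf='Z' cursor=0
After op 7 (insert('F')): buf='FZ' cursor=1
After op 8 (end): buf='FZ' cursor=2

Answer: 2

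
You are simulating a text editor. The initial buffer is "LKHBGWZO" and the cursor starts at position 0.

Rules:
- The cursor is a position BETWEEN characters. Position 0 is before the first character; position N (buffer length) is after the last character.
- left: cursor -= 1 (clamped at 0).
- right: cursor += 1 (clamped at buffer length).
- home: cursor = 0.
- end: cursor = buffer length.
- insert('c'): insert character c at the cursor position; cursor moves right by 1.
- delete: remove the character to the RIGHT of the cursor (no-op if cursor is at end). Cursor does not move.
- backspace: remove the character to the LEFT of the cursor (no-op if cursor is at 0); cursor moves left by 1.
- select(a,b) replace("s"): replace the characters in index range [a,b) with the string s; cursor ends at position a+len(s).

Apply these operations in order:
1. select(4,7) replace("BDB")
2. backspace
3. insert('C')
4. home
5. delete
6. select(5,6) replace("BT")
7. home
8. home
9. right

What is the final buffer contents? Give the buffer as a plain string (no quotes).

Answer: KHBBDBTO

Derivation:
After op 1 (select(4,7) replace("BDB")): buf='LKHBBDBO' cursor=7
After op 2 (backspace): buf='LKHBBDO' cursor=6
After op 3 (insert('C')): buf='LKHBBDCO' cursor=7
After op 4 (home): buf='LKHBBDCO' cursor=0
After op 5 (delete): buf='KHBBDCO' cursor=0
After op 6 (select(5,6) replace("BT")): buf='KHBBDBTO' cursor=7
After op 7 (home): buf='KHBBDBTO' cursor=0
After op 8 (home): buf='KHBBDBTO' cursor=0
After op 9 (right): buf='KHBBDBTO' cursor=1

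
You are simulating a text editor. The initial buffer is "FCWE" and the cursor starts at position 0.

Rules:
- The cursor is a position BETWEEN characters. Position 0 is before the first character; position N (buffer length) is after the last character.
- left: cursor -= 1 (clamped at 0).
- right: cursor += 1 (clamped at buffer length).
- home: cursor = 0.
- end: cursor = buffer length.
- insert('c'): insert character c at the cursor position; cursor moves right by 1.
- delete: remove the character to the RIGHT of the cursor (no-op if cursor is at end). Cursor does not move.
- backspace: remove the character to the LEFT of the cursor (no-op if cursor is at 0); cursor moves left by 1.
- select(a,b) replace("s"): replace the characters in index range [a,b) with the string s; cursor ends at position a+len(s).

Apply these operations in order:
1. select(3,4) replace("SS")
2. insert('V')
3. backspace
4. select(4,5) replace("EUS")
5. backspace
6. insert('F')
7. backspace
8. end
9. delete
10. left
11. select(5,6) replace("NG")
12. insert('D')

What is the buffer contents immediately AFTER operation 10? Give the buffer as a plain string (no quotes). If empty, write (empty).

Answer: FCWSEU

Derivation:
After op 1 (select(3,4) replace("SS")): buf='FCWSS' cursor=5
After op 2 (insert('V')): buf='FCWSSV' cursor=6
After op 3 (backspace): buf='FCWSS' cursor=5
After op 4 (select(4,5) replace("EUS")): buf='FCWSEUS' cursor=7
After op 5 (backspace): buf='FCWSEU' cursor=6
After op 6 (insert('F')): buf='FCWSEUF' cursor=7
After op 7 (backspace): buf='FCWSEU' cursor=6
After op 8 (end): buf='FCWSEU' cursor=6
After op 9 (delete): buf='FCWSEU' cursor=6
After op 10 (left): buf='FCWSEU' cursor=5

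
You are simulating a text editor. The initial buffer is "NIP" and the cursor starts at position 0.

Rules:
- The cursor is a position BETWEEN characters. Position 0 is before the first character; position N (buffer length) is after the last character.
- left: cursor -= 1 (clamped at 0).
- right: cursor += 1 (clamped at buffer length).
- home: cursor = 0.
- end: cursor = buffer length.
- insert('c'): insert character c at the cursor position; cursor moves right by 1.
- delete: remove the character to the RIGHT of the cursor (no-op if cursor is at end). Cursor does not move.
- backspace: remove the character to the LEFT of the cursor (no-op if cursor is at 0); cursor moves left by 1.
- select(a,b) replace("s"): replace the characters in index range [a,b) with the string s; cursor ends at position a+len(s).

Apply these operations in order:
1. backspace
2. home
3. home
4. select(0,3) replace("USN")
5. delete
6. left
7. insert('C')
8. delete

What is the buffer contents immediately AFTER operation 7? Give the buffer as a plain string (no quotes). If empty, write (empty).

Answer: USCN

Derivation:
After op 1 (backspace): buf='NIP' cursor=0
After op 2 (home): buf='NIP' cursor=0
After op 3 (home): buf='NIP' cursor=0
After op 4 (select(0,3) replace("USN")): buf='USN' cursor=3
After op 5 (delete): buf='USN' cursor=3
After op 6 (left): buf='USN' cursor=2
After op 7 (insert('C')): buf='USCN' cursor=3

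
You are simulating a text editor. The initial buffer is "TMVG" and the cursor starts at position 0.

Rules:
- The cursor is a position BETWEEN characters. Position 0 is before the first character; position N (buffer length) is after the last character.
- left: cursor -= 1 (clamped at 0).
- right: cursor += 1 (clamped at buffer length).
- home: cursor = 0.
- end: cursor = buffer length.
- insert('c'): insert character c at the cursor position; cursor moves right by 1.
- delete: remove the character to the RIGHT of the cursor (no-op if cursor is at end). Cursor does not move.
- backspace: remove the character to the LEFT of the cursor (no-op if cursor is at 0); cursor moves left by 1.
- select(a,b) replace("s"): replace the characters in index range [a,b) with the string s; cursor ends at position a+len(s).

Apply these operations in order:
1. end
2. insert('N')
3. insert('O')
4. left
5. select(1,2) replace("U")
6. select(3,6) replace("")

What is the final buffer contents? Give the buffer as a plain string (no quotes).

After op 1 (end): buf='TMVG' cursor=4
After op 2 (insert('N')): buf='TMVGN' cursor=5
After op 3 (insert('O')): buf='TMVGNO' cursor=6
After op 4 (left): buf='TMVGNO' cursor=5
After op 5 (select(1,2) replace("U")): buf='TUVGNO' cursor=2
After op 6 (select(3,6) replace("")): buf='TUV' cursor=3

Answer: TUV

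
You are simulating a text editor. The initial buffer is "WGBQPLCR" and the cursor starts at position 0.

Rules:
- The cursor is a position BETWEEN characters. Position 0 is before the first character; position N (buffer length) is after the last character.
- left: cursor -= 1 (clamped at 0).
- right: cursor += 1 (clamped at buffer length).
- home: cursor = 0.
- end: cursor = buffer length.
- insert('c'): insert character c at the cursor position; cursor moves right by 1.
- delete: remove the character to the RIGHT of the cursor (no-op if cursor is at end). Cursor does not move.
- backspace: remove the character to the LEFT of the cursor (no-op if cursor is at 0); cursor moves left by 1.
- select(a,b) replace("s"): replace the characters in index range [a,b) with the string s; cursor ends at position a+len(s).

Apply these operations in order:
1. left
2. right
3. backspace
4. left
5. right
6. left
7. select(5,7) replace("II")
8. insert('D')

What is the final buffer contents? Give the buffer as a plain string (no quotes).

Answer: GBQPLIID

Derivation:
After op 1 (left): buf='WGBQPLCR' cursor=0
After op 2 (right): buf='WGBQPLCR' cursor=1
After op 3 (backspace): buf='GBQPLCR' cursor=0
After op 4 (left): buf='GBQPLCR' cursor=0
After op 5 (right): buf='GBQPLCR' cursor=1
After op 6 (left): buf='GBQPLCR' cursor=0
After op 7 (select(5,7) replace("II")): buf='GBQPLII' cursor=7
After op 8 (insert('D')): buf='GBQPLIID' cursor=8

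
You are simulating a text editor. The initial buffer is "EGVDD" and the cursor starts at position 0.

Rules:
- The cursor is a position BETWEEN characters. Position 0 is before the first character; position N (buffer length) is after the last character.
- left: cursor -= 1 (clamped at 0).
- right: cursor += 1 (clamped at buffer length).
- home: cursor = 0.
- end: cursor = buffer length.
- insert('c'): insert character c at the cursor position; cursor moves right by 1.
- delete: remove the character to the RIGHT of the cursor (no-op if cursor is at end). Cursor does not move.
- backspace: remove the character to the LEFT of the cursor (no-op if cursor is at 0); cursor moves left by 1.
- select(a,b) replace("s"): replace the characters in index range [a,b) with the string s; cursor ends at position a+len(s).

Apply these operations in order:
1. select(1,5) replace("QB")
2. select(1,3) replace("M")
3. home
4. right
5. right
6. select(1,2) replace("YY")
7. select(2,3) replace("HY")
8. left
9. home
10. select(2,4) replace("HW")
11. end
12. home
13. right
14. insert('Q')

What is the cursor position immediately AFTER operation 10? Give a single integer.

After op 1 (select(1,5) replace("QB")): buf='EQB' cursor=3
After op 2 (select(1,3) replace("M")): buf='EM' cursor=2
After op 3 (home): buf='EM' cursor=0
After op 4 (right): buf='EM' cursor=1
After op 5 (right): buf='EM' cursor=2
After op 6 (select(1,2) replace("YY")): buf='EYY' cursor=3
After op 7 (select(2,3) replace("HY")): buf='EYHY' cursor=4
After op 8 (left): buf='EYHY' cursor=3
After op 9 (home): buf='EYHY' cursor=0
After op 10 (select(2,4) replace("HW")): buf='EYHW' cursor=4

Answer: 4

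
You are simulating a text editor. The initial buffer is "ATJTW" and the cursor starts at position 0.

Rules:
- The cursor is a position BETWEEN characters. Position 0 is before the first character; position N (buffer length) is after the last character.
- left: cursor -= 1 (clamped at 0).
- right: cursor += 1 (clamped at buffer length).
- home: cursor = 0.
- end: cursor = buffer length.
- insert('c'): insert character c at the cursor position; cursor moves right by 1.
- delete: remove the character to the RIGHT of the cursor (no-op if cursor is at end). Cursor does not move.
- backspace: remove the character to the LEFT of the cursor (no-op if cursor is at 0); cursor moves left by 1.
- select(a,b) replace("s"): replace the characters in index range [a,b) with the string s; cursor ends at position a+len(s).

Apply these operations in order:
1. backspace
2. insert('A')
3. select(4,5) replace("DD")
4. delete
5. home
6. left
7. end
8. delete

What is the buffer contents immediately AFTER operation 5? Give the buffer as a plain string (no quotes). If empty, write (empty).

Answer: AATJDD

Derivation:
After op 1 (backspace): buf='ATJTW' cursor=0
After op 2 (insert('A')): buf='AATJTW' cursor=1
After op 3 (select(4,5) replace("DD")): buf='AATJDDW' cursor=6
After op 4 (delete): buf='AATJDD' cursor=6
After op 5 (home): buf='AATJDD' cursor=0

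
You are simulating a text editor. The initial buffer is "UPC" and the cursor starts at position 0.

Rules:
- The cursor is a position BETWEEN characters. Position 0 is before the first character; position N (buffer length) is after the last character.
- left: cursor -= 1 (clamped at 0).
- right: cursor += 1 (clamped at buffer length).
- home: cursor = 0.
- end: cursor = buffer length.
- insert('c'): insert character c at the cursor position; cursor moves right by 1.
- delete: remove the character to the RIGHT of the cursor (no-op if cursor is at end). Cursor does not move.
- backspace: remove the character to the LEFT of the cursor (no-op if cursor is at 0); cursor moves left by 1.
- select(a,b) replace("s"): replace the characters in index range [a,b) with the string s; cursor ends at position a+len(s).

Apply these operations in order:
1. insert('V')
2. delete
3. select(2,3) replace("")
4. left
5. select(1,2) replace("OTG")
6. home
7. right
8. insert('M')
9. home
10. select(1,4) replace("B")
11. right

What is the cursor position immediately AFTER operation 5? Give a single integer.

After op 1 (insert('V')): buf='VUPC' cursor=1
After op 2 (delete): buf='VPC' cursor=1
After op 3 (select(2,3) replace("")): buf='VP' cursor=2
After op 4 (left): buf='VP' cursor=1
After op 5 (select(1,2) replace("OTG")): buf='VOTG' cursor=4

Answer: 4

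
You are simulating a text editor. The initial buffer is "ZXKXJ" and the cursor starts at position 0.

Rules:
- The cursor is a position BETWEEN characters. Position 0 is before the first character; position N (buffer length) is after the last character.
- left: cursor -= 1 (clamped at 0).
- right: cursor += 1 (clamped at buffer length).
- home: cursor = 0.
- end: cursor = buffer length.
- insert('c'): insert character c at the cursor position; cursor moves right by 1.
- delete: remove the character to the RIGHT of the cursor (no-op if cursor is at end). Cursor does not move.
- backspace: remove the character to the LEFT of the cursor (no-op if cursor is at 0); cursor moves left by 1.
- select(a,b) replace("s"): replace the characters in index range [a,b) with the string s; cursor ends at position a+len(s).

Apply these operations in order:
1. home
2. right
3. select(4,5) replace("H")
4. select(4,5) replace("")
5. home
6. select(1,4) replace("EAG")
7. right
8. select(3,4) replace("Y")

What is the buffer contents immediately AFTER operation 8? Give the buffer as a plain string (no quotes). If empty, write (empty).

Answer: ZEAY

Derivation:
After op 1 (home): buf='ZXKXJ' cursor=0
After op 2 (right): buf='ZXKXJ' cursor=1
After op 3 (select(4,5) replace("H")): buf='ZXKXH' cursor=5
After op 4 (select(4,5) replace("")): buf='ZXKX' cursor=4
After op 5 (home): buf='ZXKX' cursor=0
After op 6 (select(1,4) replace("EAG")): buf='ZEAG' cursor=4
After op 7 (right): buf='ZEAG' cursor=4
After op 8 (select(3,4) replace("Y")): buf='ZEAY' cursor=4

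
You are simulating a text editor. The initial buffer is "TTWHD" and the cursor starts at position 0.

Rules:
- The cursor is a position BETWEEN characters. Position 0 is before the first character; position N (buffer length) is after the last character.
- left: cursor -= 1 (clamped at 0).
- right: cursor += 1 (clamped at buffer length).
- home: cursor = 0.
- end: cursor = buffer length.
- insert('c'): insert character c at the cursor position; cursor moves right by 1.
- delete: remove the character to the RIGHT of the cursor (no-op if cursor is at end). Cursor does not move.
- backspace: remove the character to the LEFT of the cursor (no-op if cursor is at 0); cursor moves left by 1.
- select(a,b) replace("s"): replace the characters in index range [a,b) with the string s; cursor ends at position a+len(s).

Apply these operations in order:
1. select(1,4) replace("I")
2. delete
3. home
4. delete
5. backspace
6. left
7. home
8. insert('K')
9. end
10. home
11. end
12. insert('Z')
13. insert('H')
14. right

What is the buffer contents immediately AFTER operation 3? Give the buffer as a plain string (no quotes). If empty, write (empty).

After op 1 (select(1,4) replace("I")): buf='TID' cursor=2
After op 2 (delete): buf='TI' cursor=2
After op 3 (home): buf='TI' cursor=0

Answer: TI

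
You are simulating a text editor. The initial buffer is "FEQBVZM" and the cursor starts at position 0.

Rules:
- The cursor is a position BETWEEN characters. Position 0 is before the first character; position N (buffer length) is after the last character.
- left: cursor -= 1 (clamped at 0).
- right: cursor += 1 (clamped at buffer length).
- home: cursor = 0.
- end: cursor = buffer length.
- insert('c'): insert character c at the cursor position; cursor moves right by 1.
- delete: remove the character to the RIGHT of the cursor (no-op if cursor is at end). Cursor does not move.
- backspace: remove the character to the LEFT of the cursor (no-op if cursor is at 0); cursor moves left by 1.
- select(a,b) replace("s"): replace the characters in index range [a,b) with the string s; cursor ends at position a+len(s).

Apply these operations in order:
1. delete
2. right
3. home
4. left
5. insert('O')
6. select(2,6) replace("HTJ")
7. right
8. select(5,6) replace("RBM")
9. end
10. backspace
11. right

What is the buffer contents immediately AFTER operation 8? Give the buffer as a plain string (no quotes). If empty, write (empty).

After op 1 (delete): buf='EQBVZM' cursor=0
After op 2 (right): buf='EQBVZM' cursor=1
After op 3 (home): buf='EQBVZM' cursor=0
After op 4 (left): buf='EQBVZM' cursor=0
After op 5 (insert('O')): buf='OEQBVZM' cursor=1
After op 6 (select(2,6) replace("HTJ")): buf='OEHTJM' cursor=5
After op 7 (right): buf='OEHTJM' cursor=6
After op 8 (select(5,6) replace("RBM")): buf='OEHTJRBM' cursor=8

Answer: OEHTJRBM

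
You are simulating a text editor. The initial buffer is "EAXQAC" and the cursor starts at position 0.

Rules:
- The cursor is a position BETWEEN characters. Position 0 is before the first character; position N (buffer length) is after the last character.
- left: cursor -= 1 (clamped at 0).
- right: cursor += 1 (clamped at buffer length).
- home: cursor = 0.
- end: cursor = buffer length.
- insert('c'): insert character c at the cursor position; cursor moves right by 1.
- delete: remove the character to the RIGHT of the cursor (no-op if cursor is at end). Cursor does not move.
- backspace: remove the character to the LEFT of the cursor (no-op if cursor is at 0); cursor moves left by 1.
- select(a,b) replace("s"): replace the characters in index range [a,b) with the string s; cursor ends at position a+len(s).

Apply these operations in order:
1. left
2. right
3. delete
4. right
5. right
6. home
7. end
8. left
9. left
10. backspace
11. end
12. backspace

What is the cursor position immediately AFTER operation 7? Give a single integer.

After op 1 (left): buf='EAXQAC' cursor=0
After op 2 (right): buf='EAXQAC' cursor=1
After op 3 (delete): buf='EXQAC' cursor=1
After op 4 (right): buf='EXQAC' cursor=2
After op 5 (right): buf='EXQAC' cursor=3
After op 6 (home): buf='EXQAC' cursor=0
After op 7 (end): buf='EXQAC' cursor=5

Answer: 5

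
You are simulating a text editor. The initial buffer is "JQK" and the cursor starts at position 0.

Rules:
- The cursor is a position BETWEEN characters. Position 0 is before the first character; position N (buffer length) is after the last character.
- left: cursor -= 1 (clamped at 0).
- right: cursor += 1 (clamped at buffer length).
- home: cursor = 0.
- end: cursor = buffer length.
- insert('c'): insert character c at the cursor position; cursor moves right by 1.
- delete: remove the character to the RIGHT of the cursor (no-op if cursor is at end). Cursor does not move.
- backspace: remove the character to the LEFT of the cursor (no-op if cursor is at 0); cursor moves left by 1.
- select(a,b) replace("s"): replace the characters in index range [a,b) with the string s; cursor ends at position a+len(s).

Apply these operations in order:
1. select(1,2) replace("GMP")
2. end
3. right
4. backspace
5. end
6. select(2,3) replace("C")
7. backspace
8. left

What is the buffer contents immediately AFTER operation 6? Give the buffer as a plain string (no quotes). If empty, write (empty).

After op 1 (select(1,2) replace("GMP")): buf='JGMPK' cursor=4
After op 2 (end): buf='JGMPK' cursor=5
After op 3 (right): buf='JGMPK' cursor=5
After op 4 (backspace): buf='JGMP' cursor=4
After op 5 (end): buf='JGMP' cursor=4
After op 6 (select(2,3) replace("C")): buf='JGCP' cursor=3

Answer: JGCP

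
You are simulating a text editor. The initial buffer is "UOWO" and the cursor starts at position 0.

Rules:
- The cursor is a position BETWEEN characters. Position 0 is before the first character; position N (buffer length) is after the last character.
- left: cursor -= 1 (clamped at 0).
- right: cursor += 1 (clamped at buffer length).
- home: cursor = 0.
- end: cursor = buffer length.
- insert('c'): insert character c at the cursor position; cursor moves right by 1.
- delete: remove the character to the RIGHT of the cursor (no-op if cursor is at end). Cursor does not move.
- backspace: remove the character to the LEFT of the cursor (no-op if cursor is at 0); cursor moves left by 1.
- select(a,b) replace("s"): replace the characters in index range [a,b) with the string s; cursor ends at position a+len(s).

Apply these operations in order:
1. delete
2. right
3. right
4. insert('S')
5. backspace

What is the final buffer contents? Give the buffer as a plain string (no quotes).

Answer: OWO

Derivation:
After op 1 (delete): buf='OWO' cursor=0
After op 2 (right): buf='OWO' cursor=1
After op 3 (right): buf='OWO' cursor=2
After op 4 (insert('S')): buf='OWSO' cursor=3
After op 5 (backspace): buf='OWO' cursor=2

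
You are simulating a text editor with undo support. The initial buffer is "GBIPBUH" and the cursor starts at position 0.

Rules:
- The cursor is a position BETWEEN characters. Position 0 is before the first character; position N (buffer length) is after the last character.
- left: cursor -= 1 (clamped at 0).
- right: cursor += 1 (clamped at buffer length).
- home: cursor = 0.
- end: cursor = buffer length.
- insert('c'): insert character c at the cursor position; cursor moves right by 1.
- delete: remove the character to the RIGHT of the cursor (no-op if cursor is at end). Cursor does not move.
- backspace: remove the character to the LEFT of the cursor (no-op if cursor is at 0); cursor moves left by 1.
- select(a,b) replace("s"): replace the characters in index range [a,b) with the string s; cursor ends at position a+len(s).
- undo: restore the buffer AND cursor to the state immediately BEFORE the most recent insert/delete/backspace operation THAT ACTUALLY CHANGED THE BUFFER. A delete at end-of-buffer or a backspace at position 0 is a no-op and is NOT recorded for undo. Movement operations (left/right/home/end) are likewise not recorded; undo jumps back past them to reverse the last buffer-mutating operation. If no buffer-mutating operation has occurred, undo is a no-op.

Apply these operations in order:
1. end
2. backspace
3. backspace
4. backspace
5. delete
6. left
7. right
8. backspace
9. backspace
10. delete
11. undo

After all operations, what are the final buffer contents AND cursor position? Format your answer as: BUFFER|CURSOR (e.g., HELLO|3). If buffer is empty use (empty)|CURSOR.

After op 1 (end): buf='GBIPBUH' cursor=7
After op 2 (backspace): buf='GBIPBU' cursor=6
After op 3 (backspace): buf='GBIPB' cursor=5
After op 4 (backspace): buf='GBIP' cursor=4
After op 5 (delete): buf='GBIP' cursor=4
After op 6 (left): buf='GBIP' cursor=3
After op 7 (right): buf='GBIP' cursor=4
After op 8 (backspace): buf='GBI' cursor=3
After op 9 (backspace): buf='GB' cursor=2
After op 10 (delete): buf='GB' cursor=2
After op 11 (undo): buf='GBI' cursor=3

Answer: GBI|3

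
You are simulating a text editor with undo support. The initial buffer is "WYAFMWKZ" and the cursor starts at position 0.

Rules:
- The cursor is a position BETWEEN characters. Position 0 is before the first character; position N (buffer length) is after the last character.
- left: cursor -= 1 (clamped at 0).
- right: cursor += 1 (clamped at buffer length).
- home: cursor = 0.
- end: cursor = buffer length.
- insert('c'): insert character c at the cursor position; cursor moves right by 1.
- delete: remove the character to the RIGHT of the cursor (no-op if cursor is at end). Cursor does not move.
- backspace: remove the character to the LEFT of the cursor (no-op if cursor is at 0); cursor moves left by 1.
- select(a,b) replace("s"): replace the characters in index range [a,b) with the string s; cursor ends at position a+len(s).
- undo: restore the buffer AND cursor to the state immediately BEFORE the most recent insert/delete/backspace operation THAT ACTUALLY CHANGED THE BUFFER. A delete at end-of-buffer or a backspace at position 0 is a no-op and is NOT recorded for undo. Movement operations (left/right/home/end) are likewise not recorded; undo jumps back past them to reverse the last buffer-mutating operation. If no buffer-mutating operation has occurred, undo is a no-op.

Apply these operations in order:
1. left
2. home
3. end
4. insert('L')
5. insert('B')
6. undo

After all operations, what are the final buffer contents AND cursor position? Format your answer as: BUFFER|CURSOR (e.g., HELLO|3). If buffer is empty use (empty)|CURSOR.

After op 1 (left): buf='WYAFMWKZ' cursor=0
After op 2 (home): buf='WYAFMWKZ' cursor=0
After op 3 (end): buf='WYAFMWKZ' cursor=8
After op 4 (insert('L')): buf='WYAFMWKZL' cursor=9
After op 5 (insert('B')): buf='WYAFMWKZLB' cursor=10
After op 6 (undo): buf='WYAFMWKZL' cursor=9

Answer: WYAFMWKZL|9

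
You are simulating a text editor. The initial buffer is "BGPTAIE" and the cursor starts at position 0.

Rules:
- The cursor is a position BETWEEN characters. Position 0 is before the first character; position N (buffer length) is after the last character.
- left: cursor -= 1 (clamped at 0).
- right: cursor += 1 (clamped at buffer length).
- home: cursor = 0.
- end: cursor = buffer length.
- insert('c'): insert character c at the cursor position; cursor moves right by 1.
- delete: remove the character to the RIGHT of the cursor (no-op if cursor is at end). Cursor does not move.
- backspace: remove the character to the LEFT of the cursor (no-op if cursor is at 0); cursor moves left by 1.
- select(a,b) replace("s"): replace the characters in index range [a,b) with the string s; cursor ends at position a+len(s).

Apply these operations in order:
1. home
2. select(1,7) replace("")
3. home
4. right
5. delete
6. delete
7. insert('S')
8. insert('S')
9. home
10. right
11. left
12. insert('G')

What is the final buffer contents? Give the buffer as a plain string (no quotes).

After op 1 (home): buf='BGPTAIE' cursor=0
After op 2 (select(1,7) replace("")): buf='B' cursor=1
After op 3 (home): buf='B' cursor=0
After op 4 (right): buf='B' cursor=1
After op 5 (delete): buf='B' cursor=1
After op 6 (delete): buf='B' cursor=1
After op 7 (insert('S')): buf='BS' cursor=2
After op 8 (insert('S')): buf='BSS' cursor=3
After op 9 (home): buf='BSS' cursor=0
After op 10 (right): buf='BSS' cursor=1
After op 11 (left): buf='BSS' cursor=0
After op 12 (insert('G')): buf='GBSS' cursor=1

Answer: GBSS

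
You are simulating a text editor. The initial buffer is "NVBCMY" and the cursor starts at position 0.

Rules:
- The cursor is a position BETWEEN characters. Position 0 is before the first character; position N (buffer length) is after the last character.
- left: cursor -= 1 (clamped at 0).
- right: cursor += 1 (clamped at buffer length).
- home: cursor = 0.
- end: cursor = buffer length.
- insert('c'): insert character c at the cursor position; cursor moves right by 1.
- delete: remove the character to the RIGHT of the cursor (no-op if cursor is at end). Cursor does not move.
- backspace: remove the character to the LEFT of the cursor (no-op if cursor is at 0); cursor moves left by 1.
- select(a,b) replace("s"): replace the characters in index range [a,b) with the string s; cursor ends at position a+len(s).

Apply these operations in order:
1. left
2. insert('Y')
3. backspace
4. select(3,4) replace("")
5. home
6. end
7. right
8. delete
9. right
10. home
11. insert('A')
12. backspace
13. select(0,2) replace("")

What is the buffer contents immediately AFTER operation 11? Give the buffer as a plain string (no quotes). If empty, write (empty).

Answer: ANVBMY

Derivation:
After op 1 (left): buf='NVBCMY' cursor=0
After op 2 (insert('Y')): buf='YNVBCMY' cursor=1
After op 3 (backspace): buf='NVBCMY' cursor=0
After op 4 (select(3,4) replace("")): buf='NVBMY' cursor=3
After op 5 (home): buf='NVBMY' cursor=0
After op 6 (end): buf='NVBMY' cursor=5
After op 7 (right): buf='NVBMY' cursor=5
After op 8 (delete): buf='NVBMY' cursor=5
After op 9 (right): buf='NVBMY' cursor=5
After op 10 (home): buf='NVBMY' cursor=0
After op 11 (insert('A')): buf='ANVBMY' cursor=1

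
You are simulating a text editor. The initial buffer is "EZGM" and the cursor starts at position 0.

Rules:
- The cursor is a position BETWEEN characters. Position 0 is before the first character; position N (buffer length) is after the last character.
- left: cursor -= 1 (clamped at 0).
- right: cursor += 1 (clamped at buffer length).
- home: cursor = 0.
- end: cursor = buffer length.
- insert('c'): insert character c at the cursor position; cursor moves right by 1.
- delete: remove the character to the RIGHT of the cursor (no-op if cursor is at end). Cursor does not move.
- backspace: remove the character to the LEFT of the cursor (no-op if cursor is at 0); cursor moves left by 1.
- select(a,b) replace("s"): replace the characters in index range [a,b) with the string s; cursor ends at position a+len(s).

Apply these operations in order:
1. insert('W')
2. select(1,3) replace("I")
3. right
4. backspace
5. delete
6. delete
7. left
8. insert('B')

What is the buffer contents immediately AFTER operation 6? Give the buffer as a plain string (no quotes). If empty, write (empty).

After op 1 (insert('W')): buf='WEZGM' cursor=1
After op 2 (select(1,3) replace("I")): buf='WIGM' cursor=2
After op 3 (right): buf='WIGM' cursor=3
After op 4 (backspace): buf='WIM' cursor=2
After op 5 (delete): buf='WI' cursor=2
After op 6 (delete): buf='WI' cursor=2

Answer: WI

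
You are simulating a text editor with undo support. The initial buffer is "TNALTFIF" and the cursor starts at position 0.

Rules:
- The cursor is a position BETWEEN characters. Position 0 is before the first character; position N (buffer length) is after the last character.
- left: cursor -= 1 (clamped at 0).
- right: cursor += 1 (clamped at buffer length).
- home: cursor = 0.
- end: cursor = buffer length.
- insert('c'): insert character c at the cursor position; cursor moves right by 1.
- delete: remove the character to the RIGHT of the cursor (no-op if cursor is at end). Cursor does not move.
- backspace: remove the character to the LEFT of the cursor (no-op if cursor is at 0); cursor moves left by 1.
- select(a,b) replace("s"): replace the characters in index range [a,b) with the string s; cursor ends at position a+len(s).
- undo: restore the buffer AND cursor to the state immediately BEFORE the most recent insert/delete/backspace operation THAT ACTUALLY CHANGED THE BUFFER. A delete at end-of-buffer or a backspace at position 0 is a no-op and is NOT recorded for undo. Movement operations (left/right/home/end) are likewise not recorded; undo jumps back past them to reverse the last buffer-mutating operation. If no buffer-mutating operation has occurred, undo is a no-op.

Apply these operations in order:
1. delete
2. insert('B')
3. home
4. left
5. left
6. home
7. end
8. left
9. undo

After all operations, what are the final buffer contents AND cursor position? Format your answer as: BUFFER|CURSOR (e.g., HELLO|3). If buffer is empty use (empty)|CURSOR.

After op 1 (delete): buf='NALTFIF' cursor=0
After op 2 (insert('B')): buf='BNALTFIF' cursor=1
After op 3 (home): buf='BNALTFIF' cursor=0
After op 4 (left): buf='BNALTFIF' cursor=0
After op 5 (left): buf='BNALTFIF' cursor=0
After op 6 (home): buf='BNALTFIF' cursor=0
After op 7 (end): buf='BNALTFIF' cursor=8
After op 8 (left): buf='BNALTFIF' cursor=7
After op 9 (undo): buf='NALTFIF' cursor=0

Answer: NALTFIF|0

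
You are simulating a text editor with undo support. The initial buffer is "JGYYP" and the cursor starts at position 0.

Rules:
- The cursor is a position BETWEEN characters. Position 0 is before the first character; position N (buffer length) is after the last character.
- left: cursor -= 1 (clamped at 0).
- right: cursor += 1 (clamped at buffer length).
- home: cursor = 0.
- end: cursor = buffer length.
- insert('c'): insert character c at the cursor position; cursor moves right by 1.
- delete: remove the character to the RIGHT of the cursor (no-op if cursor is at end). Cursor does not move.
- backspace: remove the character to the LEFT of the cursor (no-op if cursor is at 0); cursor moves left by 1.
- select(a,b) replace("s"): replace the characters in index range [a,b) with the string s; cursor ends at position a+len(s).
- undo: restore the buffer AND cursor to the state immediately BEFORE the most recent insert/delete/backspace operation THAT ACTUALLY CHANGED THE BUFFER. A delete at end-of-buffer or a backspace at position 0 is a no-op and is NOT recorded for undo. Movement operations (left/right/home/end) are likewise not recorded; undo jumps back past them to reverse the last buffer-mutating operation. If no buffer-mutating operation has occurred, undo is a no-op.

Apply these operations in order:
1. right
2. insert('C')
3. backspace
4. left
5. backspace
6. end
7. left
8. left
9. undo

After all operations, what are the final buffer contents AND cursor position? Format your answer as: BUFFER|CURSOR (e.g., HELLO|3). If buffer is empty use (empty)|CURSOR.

After op 1 (right): buf='JGYYP' cursor=1
After op 2 (insert('C')): buf='JCGYYP' cursor=2
After op 3 (backspace): buf='JGYYP' cursor=1
After op 4 (left): buf='JGYYP' cursor=0
After op 5 (backspace): buf='JGYYP' cursor=0
After op 6 (end): buf='JGYYP' cursor=5
After op 7 (left): buf='JGYYP' cursor=4
After op 8 (left): buf='JGYYP' cursor=3
After op 9 (undo): buf='JCGYYP' cursor=2

Answer: JCGYYP|2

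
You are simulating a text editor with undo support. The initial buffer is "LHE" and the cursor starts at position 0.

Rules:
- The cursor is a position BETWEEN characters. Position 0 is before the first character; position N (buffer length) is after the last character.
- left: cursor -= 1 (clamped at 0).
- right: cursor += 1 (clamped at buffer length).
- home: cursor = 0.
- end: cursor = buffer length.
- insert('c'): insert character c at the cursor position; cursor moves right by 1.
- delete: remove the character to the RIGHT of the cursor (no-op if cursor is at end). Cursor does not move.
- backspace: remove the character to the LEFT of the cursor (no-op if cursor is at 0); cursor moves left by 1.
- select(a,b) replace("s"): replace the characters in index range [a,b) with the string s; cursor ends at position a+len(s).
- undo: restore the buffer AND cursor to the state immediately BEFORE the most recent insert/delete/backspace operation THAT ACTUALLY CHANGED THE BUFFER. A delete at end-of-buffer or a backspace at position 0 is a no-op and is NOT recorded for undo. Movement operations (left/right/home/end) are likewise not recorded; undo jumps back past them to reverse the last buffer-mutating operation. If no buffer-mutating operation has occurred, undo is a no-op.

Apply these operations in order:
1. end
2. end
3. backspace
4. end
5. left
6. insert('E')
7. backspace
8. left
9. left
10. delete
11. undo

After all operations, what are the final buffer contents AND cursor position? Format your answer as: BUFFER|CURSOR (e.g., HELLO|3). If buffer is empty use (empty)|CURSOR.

After op 1 (end): buf='LHE' cursor=3
After op 2 (end): buf='LHE' cursor=3
After op 3 (backspace): buf='LH' cursor=2
After op 4 (end): buf='LH' cursor=2
After op 5 (left): buf='LH' cursor=1
After op 6 (insert('E')): buf='LEH' cursor=2
After op 7 (backspace): buf='LH' cursor=1
After op 8 (left): buf='LH' cursor=0
After op 9 (left): buf='LH' cursor=0
After op 10 (delete): buf='H' cursor=0
After op 11 (undo): buf='LH' cursor=0

Answer: LH|0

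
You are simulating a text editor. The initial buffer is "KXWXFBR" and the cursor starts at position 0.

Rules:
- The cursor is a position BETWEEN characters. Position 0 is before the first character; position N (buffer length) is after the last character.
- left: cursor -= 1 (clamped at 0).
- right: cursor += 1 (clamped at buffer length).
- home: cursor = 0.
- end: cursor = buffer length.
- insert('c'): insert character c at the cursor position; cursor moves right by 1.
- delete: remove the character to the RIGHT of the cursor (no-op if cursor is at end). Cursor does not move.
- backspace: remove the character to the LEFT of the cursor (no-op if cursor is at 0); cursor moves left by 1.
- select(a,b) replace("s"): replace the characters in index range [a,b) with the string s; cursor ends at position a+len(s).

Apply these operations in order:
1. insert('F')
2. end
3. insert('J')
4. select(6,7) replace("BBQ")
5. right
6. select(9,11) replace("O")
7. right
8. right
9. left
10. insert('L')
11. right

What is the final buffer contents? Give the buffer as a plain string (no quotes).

After op 1 (insert('F')): buf='FKXWXFBR' cursor=1
After op 2 (end): buf='FKXWXFBR' cursor=8
After op 3 (insert('J')): buf='FKXWXFBRJ' cursor=9
After op 4 (select(6,7) replace("BBQ")): buf='FKXWXFBBQRJ' cursor=9
After op 5 (right): buf='FKXWXFBBQRJ' cursor=10
After op 6 (select(9,11) replace("O")): buf='FKXWXFBBQO' cursor=10
After op 7 (right): buf='FKXWXFBBQO' cursor=10
After op 8 (right): buf='FKXWXFBBQO' cursor=10
After op 9 (left): buf='FKXWXFBBQO' cursor=9
After op 10 (insert('L')): buf='FKXWXFBBQLO' cursor=10
After op 11 (right): buf='FKXWXFBBQLO' cursor=11

Answer: FKXWXFBBQLO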